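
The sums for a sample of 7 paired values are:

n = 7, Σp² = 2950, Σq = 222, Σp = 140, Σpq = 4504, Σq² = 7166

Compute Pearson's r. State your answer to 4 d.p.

r = (nΣpq − ΣpΣq) / √[(nΣp² − (Σp)²)(nΣq² − (Σq)²)]
Numerator: 7×4504 − 140×222 = 448
Denominator: √[(20650 − 19600)(50162 − 49284)] = √[1050 × 878] = 960.1562
r = 448 / 960.1562 ≈ 0.4666

0.4666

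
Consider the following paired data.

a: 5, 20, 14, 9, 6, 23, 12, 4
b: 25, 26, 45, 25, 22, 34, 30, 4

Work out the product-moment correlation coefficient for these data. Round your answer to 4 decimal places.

n = 8, Σa = 93, Σb = 211, Σa² = 1427, Σb² = 6507, Σab = 2790
nΣab − ΣaΣb = 22320 − 19623 = 2697
nΣa² − (Σa)² = 11416 − 8649 = 2767; nΣb² − (Σb)² = 52056 − 44521 = 7535
r = 2697 / √(2767 × 7535) = 2697 / 4566.1083 ≈ 0.5907

0.5907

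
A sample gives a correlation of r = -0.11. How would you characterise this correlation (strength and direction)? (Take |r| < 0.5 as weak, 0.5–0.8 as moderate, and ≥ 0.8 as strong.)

r = -0.11 < 0 so the relationship is negative.
|r| = 0.11, which falls in the weak range.

weak negative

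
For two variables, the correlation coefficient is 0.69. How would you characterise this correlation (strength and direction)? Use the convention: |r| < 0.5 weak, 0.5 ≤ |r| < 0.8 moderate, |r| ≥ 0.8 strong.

r = 0.69 > 0 so the relationship is positive.
|r| = 0.69, which falls in the moderate range.

moderate positive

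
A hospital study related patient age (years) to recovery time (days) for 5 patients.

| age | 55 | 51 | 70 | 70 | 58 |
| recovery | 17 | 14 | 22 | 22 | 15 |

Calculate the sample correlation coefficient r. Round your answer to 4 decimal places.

0.9521

n = 5, Σx = 304, Σy = 90, Σx² = 18790, Σy² = 1678, Σxy = 5599
nΣxy − ΣxΣy = 27995 − 27360 = 635
nΣx² − (Σx)² = 93950 − 92416 = 1534; nΣy² − (Σy)² = 8390 − 8100 = 290
r = 635 / √(1534 × 290) = 635 / 666.9783 ≈ 0.9521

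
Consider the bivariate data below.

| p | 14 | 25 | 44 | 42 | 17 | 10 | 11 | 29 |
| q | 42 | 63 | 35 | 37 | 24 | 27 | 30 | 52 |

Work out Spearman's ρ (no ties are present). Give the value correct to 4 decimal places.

0.4048

Rank p: 3, 5, 8, 7, 4, 1, 2, 6
Rank q: 6, 8, 4, 5, 1, 2, 3, 7
d = rank(p) − rank(q): -3, -3, 4, 2, 3, -1, -1, -1; Σd² = 50
ρ = 1 − 6Σd² / [n(n²−1)] = 1 − 6×50 / (8×63) = 1 − 300/504 ≈ 0.4048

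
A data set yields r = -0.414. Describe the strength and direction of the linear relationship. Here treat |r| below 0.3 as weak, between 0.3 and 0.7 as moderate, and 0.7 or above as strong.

r = -0.414 < 0 so the relationship is negative.
|r| = 0.414, which falls in the moderate range.

moderate negative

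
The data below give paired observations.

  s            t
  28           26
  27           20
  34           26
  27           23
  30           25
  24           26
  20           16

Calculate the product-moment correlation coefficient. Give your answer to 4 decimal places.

0.6855

n = 7, Σs = 190, Σt = 162, Σs² = 5274, Σt² = 3838, Σst = 4467
nΣst − ΣsΣt = 31269 − 30780 = 489
nΣs² − (Σs)² = 36918 − 36100 = 818; nΣt² − (Σt)² = 26866 − 26244 = 622
r = 489 / √(818 × 622) = 489 / 713.2994 ≈ 0.6855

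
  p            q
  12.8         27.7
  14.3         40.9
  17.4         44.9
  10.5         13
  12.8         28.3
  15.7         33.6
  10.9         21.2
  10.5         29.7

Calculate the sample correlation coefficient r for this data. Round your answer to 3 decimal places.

n = 8, Σp = 104.9, Σq = 239.3, Σp² = 1420.73, Σq² = 7886.49, Σpq = 3289.88
nΣpq − ΣpΣq = 26319.04 − 25102.57 = 1216.47
nΣp² − (Σp)² = 11365.84 − 11004.01 = 361.83; nΣq² − (Σq)² = 63091.92 − 57264.49 = 5827.43
r = 1216.47 / √(361.83 × 5827.43) = 1216.47 / 1452.0809 ≈ 0.838

0.838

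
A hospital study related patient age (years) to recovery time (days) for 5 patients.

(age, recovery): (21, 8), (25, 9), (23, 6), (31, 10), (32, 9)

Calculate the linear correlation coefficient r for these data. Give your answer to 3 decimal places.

n = 5, Σx = 132, Σy = 42, Σx² = 3580, Σy² = 362, Σxy = 1129
nΣxy − ΣxΣy = 5645 − 5544 = 101
nΣx² − (Σx)² = 17900 − 17424 = 476; nΣy² − (Σy)² = 1810 − 1764 = 46
r = 101 / √(476 × 46) = 101 / 147.9730 ≈ 0.683

0.683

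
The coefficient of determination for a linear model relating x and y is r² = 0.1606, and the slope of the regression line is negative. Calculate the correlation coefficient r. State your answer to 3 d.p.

|r| = √0.1606 = 0.401
The association is negative, so r = −0.401.

-0.401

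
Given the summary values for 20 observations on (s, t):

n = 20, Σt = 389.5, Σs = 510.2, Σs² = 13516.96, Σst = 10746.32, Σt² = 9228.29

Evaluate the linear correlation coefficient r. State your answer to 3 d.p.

r = (nΣst − ΣsΣt) / √[(nΣs² − (Σs)²)(nΣt² − (Σt)²)]
Numerator: 20×10746.32 − 510.2×389.5 = 16203.5
Denominator: √[(270339.2 − 260304.04)(184565.8 − 151710.25)] = √[10035.16 × 32855.55] = 18157.9377
r = 16203.5 / 18157.9377 ≈ 0.892

0.892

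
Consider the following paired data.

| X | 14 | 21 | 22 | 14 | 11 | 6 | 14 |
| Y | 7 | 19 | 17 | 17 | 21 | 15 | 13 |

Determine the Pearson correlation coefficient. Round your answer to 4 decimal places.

0.1560

n = 7, ΣX = 102, ΣY = 109, ΣX² = 1670, ΣY² = 1823, ΣXY = 1612
nΣXY − ΣXΣY = 11284 − 11118 = 166
nΣX² − (ΣX)² = 11690 − 10404 = 1286; nΣY² − (ΣY)² = 12761 − 11881 = 880
r = 166 / √(1286 × 880) = 166 / 1063.8045 ≈ 0.1560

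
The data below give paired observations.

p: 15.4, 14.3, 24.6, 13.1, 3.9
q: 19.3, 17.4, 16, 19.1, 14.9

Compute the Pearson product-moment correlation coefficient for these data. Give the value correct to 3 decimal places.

0.206

n = 5, Σp = 71.3, Σq = 86.7, Σp² = 1233.63, Σq² = 1518.07, Σpq = 1247.96
nΣpq − ΣpΣq = 6239.8 − 6181.71 = 58.09
nΣp² − (Σp)² = 6168.15 − 5083.69 = 1084.46; nΣq² − (Σq)² = 7590.35 − 7516.89 = 73.46
r = 58.09 / √(1084.46 × 73.46) = 58.09 / 282.2489 ≈ 0.206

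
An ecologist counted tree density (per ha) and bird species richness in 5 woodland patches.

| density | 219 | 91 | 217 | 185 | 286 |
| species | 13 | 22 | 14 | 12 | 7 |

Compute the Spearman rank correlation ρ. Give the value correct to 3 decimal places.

Rank density: 4, 1, 3, 2, 5
Rank species: 3, 5, 4, 2, 1
d = rank(density) − rank(species): 1, -4, -1, 0, 4; Σd² = 34
ρ = 1 − 6Σd² / [n(n²−1)] = 1 − 6×34 / (5×24) = 1 − 204/120 ≈ -0.700

-0.700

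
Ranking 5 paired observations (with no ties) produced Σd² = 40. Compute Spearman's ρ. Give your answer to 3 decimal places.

-1.000

ρ = 1 − 6Σd² / [n(n²−1)] = 1 − 6×40 / (5×24)
  = 1 − 240/120 = 1 − 2.0000 ≈ -1.000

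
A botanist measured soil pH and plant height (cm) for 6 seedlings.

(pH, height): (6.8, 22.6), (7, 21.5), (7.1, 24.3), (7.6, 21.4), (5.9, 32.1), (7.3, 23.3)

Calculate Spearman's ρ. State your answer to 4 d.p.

-0.5429

Rank pH: 2, 3, 4, 6, 1, 5
Rank height: 3, 2, 5, 1, 6, 4
d = rank(pH) − rank(height): -1, 1, -1, 5, -5, 1; Σd² = 54
ρ = 1 − 6Σd² / [n(n²−1)] = 1 − 6×54 / (6×35) = 1 − 324/210 ≈ -0.5429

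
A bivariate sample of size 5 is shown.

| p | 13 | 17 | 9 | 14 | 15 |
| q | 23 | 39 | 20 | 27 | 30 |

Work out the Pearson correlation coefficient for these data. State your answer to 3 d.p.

n = 5, Σp = 68, Σq = 139, Σp² = 960, Σq² = 4079, Σpq = 1970
nΣpq − ΣpΣq = 9850 − 9452 = 398
nΣp² − (Σp)² = 4800 − 4624 = 176; nΣq² − (Σq)² = 20395 − 19321 = 1074
r = 398 / √(176 × 1074) = 398 / 434.7689 ≈ 0.915

0.915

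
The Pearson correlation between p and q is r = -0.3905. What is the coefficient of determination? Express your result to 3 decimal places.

r² = (-0.3905)² = 0.152

0.152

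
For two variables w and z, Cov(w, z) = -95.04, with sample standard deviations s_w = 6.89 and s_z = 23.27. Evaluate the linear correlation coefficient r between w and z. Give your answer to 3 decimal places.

r = Cov(w,z) / (s_w · s_z) = -95.04 / (6.89 × 23.27)
  = -95.04 / 160.3303 ≈ -0.593

-0.593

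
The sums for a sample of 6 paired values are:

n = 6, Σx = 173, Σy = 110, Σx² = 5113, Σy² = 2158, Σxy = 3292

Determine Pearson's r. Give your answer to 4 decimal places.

r = (nΣxy − ΣxΣy) / √[(nΣx² − (Σx)²)(nΣy² − (Σy)²)]
Numerator: 6×3292 − 173×110 = 722
Denominator: √[(30678 − 29929)(12948 − 12100)] = √[749 × 848] = 796.9642
r = 722 / 796.9642 ≈ 0.9059

0.9059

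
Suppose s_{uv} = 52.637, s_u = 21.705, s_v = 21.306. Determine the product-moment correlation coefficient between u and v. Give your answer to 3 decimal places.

0.114

r = Cov(u,v) / (s_u · s_v) = 52.637 / (21.705 × 21.306)
  = 52.637 / 462.4467 ≈ 0.114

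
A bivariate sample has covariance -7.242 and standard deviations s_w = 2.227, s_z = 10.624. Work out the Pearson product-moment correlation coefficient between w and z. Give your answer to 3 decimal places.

-0.306

r = Cov(w,z) / (s_w · s_z) = -7.242 / (2.227 × 10.624)
  = -7.242 / 23.6596 ≈ -0.306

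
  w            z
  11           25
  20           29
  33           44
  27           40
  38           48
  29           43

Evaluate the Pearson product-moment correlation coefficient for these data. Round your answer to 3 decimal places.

0.975

n = 6, Σw = 158, Σz = 229, Σw² = 4624, Σz² = 9155, Σwz = 6458
nΣwz − ΣwΣz = 38748 − 36182 = 2566
nΣw² − (Σw)² = 27744 − 24964 = 2780; nΣz² − (Σz)² = 54930 − 52441 = 2489
r = 2566 / √(2780 × 2489) = 2566 / 2630.4790 ≈ 0.975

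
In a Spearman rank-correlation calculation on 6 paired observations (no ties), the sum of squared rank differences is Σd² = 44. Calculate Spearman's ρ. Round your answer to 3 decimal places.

-0.257

ρ = 1 − 6Σd² / [n(n²−1)] = 1 − 6×44 / (6×35)
  = 1 − 264/210 = 1 − 1.2571 ≈ -0.257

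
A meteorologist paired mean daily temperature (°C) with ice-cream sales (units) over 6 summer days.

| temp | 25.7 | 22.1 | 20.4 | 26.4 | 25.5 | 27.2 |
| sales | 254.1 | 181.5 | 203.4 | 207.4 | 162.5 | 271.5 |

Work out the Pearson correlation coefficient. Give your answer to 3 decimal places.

n = 6, Σx = 147.3, Σy = 1280.4, Σx² = 3652.11, Σy² = 282013.88, Σxy = 31694.79
nΣxy − ΣxΣy = 190168.74 − 188602.92 = 1565.82
nΣx² − (Σx)² = 21912.66 − 21697.29 = 215.37; nΣy² − (Σy)² = 1692083.28 − 1639424.16 = 52659.12
r = 1565.82 / √(215.37 × 52659.12) = 1565.82 / 3367.6690 ≈ 0.465

0.465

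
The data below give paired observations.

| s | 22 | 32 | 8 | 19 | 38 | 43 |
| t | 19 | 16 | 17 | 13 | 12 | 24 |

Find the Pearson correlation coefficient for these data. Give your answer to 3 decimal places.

0.260

n = 6, Σs = 162, Σt = 101, Σs² = 5226, Σt² = 1795, Σst = 2801
nΣst − ΣsΣt = 16806 − 16362 = 444
nΣs² − (Σs)² = 31356 − 26244 = 5112; nΣt² − (Σt)² = 10770 − 10201 = 569
r = 444 / √(5112 × 569) = 444 / 1705.4993 ≈ 0.260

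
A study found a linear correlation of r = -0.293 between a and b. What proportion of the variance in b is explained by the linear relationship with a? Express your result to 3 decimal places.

r² = (-0.293)² = 0.086

0.086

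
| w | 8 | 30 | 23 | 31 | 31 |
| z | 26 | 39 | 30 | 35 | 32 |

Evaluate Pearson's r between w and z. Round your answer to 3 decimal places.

0.822

n = 5, Σw = 123, Σz = 162, Σw² = 3415, Σz² = 5346, Σwz = 4145
nΣwz − ΣwΣz = 20725 − 19926 = 799
nΣw² − (Σw)² = 17075 − 15129 = 1946; nΣz² − (Σz)² = 26730 − 26244 = 486
r = 799 / √(1946 × 486) = 799 / 972.4999 ≈ 0.822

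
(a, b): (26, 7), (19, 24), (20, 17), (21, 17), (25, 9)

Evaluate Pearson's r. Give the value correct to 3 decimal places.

n = 5, Σa = 111, Σb = 74, Σa² = 2503, Σb² = 1284, Σab = 1560
nΣab − ΣaΣb = 7800 − 8214 = -414
nΣa² − (Σa)² = 12515 − 12321 = 194; nΣb² − (Σb)² = 6420 − 5476 = 944
r = -414 / √(194 × 944) = -414 / 427.9439 ≈ -0.967

-0.967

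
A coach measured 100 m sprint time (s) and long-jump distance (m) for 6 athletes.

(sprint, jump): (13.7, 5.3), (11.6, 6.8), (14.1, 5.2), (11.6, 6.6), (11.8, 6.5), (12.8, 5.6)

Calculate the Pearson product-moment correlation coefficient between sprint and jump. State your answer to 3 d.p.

-0.975

n = 6, Σx = 75.6, Σy = 36, Σx² = 958.7, Σy² = 218.54, Σxy = 449.75
nΣxy − ΣxΣy = 2698.5 − 2721.6 = -23.1
nΣx² − (Σx)² = 5752.2 − 5715.36 = 36.84; nΣy² − (Σy)² = 1311.24 − 1296 = 15.24
r = -23.1 / √(36.84 × 15.24) = -23.1 / 23.6948 ≈ -0.975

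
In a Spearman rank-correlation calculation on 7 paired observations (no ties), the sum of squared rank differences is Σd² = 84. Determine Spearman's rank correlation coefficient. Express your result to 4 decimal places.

ρ = 1 − 6Σd² / [n(n²−1)] = 1 − 6×84 / (7×48)
  = 1 − 504/336 = 1 − 1.50000 ≈ -0.5000

-0.5000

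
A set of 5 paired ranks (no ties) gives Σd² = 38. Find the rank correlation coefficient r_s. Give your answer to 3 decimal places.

ρ = 1 − 6Σd² / [n(n²−1)] = 1 − 6×38 / (5×24)
  = 1 − 228/120 = 1 − 1.9000 ≈ -0.900

-0.900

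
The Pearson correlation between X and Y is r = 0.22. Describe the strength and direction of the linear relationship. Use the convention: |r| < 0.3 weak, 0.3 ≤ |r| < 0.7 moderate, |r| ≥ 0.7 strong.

r = 0.22 > 0 so the relationship is positive.
|r| = 0.22, which falls in the weak range.

weak positive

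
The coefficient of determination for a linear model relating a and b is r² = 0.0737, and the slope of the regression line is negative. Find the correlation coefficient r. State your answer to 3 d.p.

|r| = √0.0737 = 0.271
The association is negative, so r = −0.271.

-0.271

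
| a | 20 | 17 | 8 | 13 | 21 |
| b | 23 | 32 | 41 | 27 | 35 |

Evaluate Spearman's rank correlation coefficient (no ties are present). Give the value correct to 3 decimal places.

Rank a: 4, 3, 1, 2, 5
Rank b: 1, 3, 5, 2, 4
d = rank(a) − rank(b): 3, 0, -4, 0, 1; Σd² = 26
ρ = 1 − 6Σd² / [n(n²−1)] = 1 − 6×26 / (5×24) = 1 − 156/120 ≈ -0.300

-0.300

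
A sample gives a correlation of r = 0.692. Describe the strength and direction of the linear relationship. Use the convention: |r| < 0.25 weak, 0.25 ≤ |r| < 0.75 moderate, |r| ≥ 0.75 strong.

moderate positive

r = 0.692 > 0 so the relationship is positive.
|r| = 0.692, which falls in the moderate range.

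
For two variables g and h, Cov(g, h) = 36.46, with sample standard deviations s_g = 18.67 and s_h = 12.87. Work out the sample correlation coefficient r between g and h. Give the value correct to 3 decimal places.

0.152

r = Cov(g,h) / (s_g · s_h) = 36.46 / (18.67 × 12.87)
  = 36.46 / 240.2829 ≈ 0.152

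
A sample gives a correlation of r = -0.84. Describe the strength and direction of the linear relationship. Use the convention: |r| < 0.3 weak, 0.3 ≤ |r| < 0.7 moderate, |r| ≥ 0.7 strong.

r = -0.84 < 0 so the relationship is negative.
|r| = 0.84, which falls in the strong range.

strong negative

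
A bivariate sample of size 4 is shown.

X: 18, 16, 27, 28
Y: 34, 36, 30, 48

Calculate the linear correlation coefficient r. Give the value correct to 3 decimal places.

n = 4, ΣX = 89, ΣY = 148, ΣX² = 2093, ΣY² = 5656, ΣXY = 3342
nΣXY − ΣXΣY = 13368 − 13172 = 196
nΣX² − (ΣX)² = 8372 − 7921 = 451; nΣY² − (ΣY)² = 22624 − 21904 = 720
r = 196 / √(451 × 720) = 196 / 569.8421 ≈ 0.344

0.344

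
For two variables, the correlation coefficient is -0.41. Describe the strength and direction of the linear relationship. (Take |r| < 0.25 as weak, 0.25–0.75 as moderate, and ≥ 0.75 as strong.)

r = -0.41 < 0 so the relationship is negative.
|r| = 0.41, which falls in the moderate range.

moderate negative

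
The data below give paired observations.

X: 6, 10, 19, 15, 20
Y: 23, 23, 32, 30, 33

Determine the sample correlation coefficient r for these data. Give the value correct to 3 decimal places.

0.965

n = 5, ΣX = 70, ΣY = 141, ΣX² = 1122, ΣY² = 4071, ΣXY = 2086
nΣXY − ΣXΣY = 10430 − 9870 = 560
nΣX² − (ΣX)² = 5610 − 4900 = 710; nΣY² − (ΣY)² = 20355 − 19881 = 474
r = 560 / √(710 × 474) = 560 / 580.1207 ≈ 0.965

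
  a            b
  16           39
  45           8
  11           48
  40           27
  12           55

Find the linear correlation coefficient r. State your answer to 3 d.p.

-0.937

n = 5, Σa = 124, Σb = 177, Σa² = 4146, Σb² = 7643, Σab = 3252
nΣab − ΣaΣb = 16260 − 21948 = -5688
nΣa² − (Σa)² = 20730 − 15376 = 5354; nΣb² − (Σb)² = 38215 − 31329 = 6886
r = -5688 / √(5354 × 6886) = -5688 / 6071.8732 ≈ -0.937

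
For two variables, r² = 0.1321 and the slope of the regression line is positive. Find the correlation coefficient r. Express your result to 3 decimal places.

|r| = √0.1321 = 0.363
The association is positive, so r = 0.363.

0.363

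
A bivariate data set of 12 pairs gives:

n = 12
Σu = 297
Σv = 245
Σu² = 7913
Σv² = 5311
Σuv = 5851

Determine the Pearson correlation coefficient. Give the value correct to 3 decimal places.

r = (nΣuv − ΣuΣv) / √[(nΣu² − (Σu)²)(nΣv² − (Σv)²)]
Numerator: 12×5851 − 297×245 = -2553
Denominator: √[(94956 − 88209)(63732 − 60025)] = √[6747 × 3707] = 5001.1128
r = -2553 / 5001.1128 ≈ -0.510

-0.510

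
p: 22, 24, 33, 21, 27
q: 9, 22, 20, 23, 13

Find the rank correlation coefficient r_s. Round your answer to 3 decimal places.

Rank p: 2, 3, 5, 1, 4
Rank q: 1, 4, 3, 5, 2
d = rank(p) − rank(q): 1, -1, 2, -4, 2; Σd² = 26
ρ = 1 − 6Σd² / [n(n²−1)] = 1 − 6×26 / (5×24) = 1 − 156/120 ≈ -0.300

-0.300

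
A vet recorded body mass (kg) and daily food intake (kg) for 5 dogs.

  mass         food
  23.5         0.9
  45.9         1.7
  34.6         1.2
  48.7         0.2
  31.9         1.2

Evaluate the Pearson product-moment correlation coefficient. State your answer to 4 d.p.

n = 5, Σx = 184.6, Σy = 5.2, Σx² = 7245.52, Σy² = 6.62, Σxy = 188.72
nΣxy − ΣxΣy = 943.6 − 959.92 = -16.32
nΣx² − (Σx)² = 36227.6 − 34077.16 = 2150.44; nΣy² − (Σy)² = 33.1 − 27.04 = 6.06
r = -16.32 / √(2150.44 × 6.06) = -16.32 / 114.1563 ≈ -0.1430

-0.1430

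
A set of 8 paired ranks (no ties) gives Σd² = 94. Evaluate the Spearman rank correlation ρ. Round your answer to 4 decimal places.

ρ = 1 − 6Σd² / [n(n²−1)] = 1 − 6×94 / (8×63)
  = 1 − 564/504 = 1 − 1.11905 ≈ -0.1190

-0.1190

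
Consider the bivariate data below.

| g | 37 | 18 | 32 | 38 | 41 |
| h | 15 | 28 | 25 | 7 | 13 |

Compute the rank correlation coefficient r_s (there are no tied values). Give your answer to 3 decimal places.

Rank g: 3, 1, 2, 4, 5
Rank h: 3, 5, 4, 1, 2
d = rank(g) − rank(h): 0, -4, -2, 3, 3; Σd² = 38
ρ = 1 − 6Σd² / [n(n²−1)] = 1 − 6×38 / (5×24) = 1 − 228/120 ≈ -0.900

-0.900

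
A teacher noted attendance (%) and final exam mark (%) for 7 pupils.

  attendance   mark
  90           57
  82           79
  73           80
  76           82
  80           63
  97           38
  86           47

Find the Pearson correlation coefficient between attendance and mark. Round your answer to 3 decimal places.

n = 7, Σx = 584, Σy = 446, Σx² = 49134, Σy² = 30236, Σxy = 36448
nΣxy − ΣxΣy = 255136 − 260464 = -5328
nΣx² − (Σx)² = 343938 − 341056 = 2882; nΣy² − (Σy)² = 211652 − 198916 = 12736
r = -5328 / √(2882 × 12736) = -5328 / 6058.4777 ≈ -0.879

-0.879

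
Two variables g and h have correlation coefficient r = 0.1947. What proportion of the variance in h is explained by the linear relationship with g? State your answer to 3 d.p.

r² = (0.1947)² = 0.038

0.038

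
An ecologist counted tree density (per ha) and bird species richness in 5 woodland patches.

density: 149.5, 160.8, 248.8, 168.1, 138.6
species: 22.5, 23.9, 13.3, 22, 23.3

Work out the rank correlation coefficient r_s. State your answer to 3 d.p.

Rank density: 2, 3, 5, 4, 1
Rank species: 3, 5, 1, 2, 4
d = rank(density) − rank(species): -1, -2, 4, 2, -3; Σd² = 34
ρ = 1 − 6Σd² / [n(n²−1)] = 1 − 6×34 / (5×24) = 1 − 204/120 ≈ -0.700

-0.700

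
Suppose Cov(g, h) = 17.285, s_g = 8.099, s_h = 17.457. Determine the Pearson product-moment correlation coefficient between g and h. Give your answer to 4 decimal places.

0.1223

r = Cov(g,h) / (s_g · s_h) = 17.285 / (8.099 × 17.457)
  = 17.285 / 141.3842 ≈ 0.1223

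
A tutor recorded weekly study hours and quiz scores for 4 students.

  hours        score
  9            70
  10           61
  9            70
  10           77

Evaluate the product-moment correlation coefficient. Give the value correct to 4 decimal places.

n = 4, Σx = 38, Σy = 278, Σx² = 362, Σy² = 19450, Σxy = 2640
nΣxy − ΣxΣy = 10560 − 10564 = -4
nΣx² − (Σx)² = 1448 − 1444 = 4; nΣy² − (Σy)² = 77800 − 77284 = 516
r = -4 / √(4 × 516) = -4 / 45.4313 ≈ -0.0880

-0.0880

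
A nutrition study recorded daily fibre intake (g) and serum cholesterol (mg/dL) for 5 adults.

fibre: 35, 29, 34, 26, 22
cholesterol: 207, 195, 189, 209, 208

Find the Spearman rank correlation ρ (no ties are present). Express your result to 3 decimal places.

-0.600

Rank fibre: 5, 3, 4, 2, 1
Rank cholesterol: 3, 2, 1, 5, 4
d = rank(fibre) − rank(cholesterol): 2, 1, 3, -3, -3; Σd² = 32
ρ = 1 − 6Σd² / [n(n²−1)] = 1 − 6×32 / (5×24) = 1 − 192/120 ≈ -0.600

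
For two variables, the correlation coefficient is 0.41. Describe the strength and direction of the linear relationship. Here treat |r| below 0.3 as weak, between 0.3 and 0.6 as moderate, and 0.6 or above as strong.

r = 0.41 > 0 so the relationship is positive.
|r| = 0.41, which falls in the moderate range.

moderate positive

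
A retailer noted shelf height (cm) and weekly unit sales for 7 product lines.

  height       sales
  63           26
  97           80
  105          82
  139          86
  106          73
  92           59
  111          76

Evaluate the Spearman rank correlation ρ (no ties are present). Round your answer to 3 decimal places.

0.714

Rank height: 1, 3, 4, 7, 5, 2, 6
Rank sales: 1, 5, 6, 7, 3, 2, 4
d = rank(height) − rank(sales): 0, -2, -2, 0, 2, 0, 2; Σd² = 16
ρ = 1 − 6Σd² / [n(n²−1)] = 1 − 6×16 / (7×48) = 1 − 96/336 ≈ 0.714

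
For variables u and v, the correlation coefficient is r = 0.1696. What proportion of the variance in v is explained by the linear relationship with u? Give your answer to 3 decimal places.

r² = (0.1696)² = 0.029

0.029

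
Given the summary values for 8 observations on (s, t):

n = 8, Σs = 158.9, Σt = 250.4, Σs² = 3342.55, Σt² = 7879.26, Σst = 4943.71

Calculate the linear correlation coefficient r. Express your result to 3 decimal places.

r = (nΣst − ΣsΣt) / √[(nΣs² − (Σs)²)(nΣt² − (Σt)²)]
Numerator: 8×4943.71 − 158.9×250.4 = -238.88
Denominator: √[(26740.4 − 25249.21)(63034.08 − 62700.16)] = √[1491.19 × 333.92] = 705.6473
r = -238.88 / 705.6473 ≈ -0.339

-0.339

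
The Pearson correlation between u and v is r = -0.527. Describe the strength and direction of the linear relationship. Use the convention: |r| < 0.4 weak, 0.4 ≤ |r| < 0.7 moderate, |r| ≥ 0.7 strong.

moderate negative

r = -0.527 < 0 so the relationship is negative.
|r| = 0.527, which falls in the moderate range.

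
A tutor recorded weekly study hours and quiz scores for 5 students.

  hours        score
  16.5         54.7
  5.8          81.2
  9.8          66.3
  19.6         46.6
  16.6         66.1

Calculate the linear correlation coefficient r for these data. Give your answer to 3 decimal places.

-0.899

n = 5, Σx = 68.3, Σy = 314.9, Σx² = 1061.65, Σy² = 20521.99, Σxy = 4033.87
nΣxy − ΣxΣy = 20169.35 − 21507.67 = -1338.32
nΣx² − (Σx)² = 5308.25 − 4664.89 = 643.36; nΣy² − (Σy)² = 102609.95 − 99162.01 = 3447.94
r = -1338.32 / √(643.36 × 3447.94) = -1338.32 / 1489.3847 ≈ -0.899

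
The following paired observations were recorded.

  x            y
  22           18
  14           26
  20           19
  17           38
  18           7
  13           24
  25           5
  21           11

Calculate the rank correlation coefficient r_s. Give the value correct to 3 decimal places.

Rank x: 7, 2, 5, 3, 4, 1, 8, 6
Rank y: 4, 7, 5, 8, 2, 6, 1, 3
d = rank(x) − rank(y): 3, -5, 0, -5, 2, -5, 7, 3; Σd² = 146
ρ = 1 − 6Σd² / [n(n²−1)] = 1 − 6×146 / (8×63) = 1 − 876/504 ≈ -0.738

-0.738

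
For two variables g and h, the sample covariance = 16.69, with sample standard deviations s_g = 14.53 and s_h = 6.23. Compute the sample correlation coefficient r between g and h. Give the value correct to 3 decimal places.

0.184

r = Cov(g,h) / (s_g · s_h) = 16.69 / (14.53 × 6.23)
  = 16.69 / 90.5219 ≈ 0.184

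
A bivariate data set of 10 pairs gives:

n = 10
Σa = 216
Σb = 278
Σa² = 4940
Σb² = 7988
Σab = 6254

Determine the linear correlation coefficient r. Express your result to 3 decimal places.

r = (nΣab − ΣaΣb) / √[(nΣa² − (Σa)²)(nΣb² − (Σb)²)]
Numerator: 10×6254 − 216×278 = 2492
Denominator: √[(49400 − 46656)(79880 − 77284)] = √[2744 × 2596] = 2668.9743
r = 2492 / 2668.9743 ≈ 0.934

0.934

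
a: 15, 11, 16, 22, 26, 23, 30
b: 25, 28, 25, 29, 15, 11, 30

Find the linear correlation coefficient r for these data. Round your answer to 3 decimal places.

n = 7, Σa = 143, Σb = 163, Σa² = 3191, Σb² = 4121, Σab = 3264
nΣab − ΣaΣb = 22848 − 23309 = -461
nΣa² − (Σa)² = 22337 − 20449 = 1888; nΣb² − (Σb)² = 28847 − 26569 = 2278
r = -461 / √(1888 × 2278) = -461 / 2073.8525 ≈ -0.222

-0.222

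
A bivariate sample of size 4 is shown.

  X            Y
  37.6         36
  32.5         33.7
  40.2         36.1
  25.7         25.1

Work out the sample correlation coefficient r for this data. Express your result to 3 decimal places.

n = 4, ΣX = 136, ΣY = 130.9, ΣX² = 4746.54, ΣY² = 4364.91, ΣXY = 4545.14
nΣXY − ΣXΣY = 18180.56 − 17802.4 = 378.16
nΣX² − (ΣX)² = 18986.16 − 18496 = 490.16; nΣY² − (ΣY)² = 17459.64 − 17134.81 = 324.83
r = 378.16 / √(490.16 × 324.83) = 378.16 / 399.0221 ≈ 0.948

0.948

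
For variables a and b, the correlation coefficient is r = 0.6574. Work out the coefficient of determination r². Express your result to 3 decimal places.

r² = (0.6574)² = 0.432

0.432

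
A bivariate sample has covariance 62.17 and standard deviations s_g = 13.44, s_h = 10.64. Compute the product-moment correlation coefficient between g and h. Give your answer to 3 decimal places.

0.435

r = Cov(g,h) / (s_g · s_h) = 62.17 / (13.44 × 10.64)
  = 62.17 / 143.0016 ≈ 0.435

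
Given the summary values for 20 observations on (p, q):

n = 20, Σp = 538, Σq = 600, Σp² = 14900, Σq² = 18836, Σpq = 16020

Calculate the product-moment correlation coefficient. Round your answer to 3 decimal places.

r = (nΣpq − ΣpΣq) / √[(nΣp² − (Σp)²)(nΣq² − (Σq)²)]
Numerator: 20×16020 − 538×600 = -2400
Denominator: √[(298000 − 289444)(376720 − 360000)] = √[8556 × 16720] = 11960.6154
r = -2400 / 11960.6154 ≈ -0.201

-0.201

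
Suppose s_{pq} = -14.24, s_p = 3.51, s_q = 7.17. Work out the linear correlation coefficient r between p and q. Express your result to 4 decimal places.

r = Cov(p,q) / (s_p · s_q) = -14.24 / (3.51 × 7.17)
  = -14.24 / 25.1667 ≈ -0.5658

-0.5658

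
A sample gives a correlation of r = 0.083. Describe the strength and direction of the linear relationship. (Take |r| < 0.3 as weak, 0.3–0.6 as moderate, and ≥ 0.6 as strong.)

weak positive

r = 0.083 > 0 so the relationship is positive.
|r| = 0.083, which falls in the weak range.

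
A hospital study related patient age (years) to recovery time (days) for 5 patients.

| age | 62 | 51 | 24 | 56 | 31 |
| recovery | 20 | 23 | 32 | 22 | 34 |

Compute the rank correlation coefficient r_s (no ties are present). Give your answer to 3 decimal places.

-0.900

Rank age: 5, 3, 1, 4, 2
Rank recovery: 1, 3, 4, 2, 5
d = rank(age) − rank(recovery): 4, 0, -3, 2, -3; Σd² = 38
ρ = 1 − 6Σd² / [n(n²−1)] = 1 − 6×38 / (5×24) = 1 − 228/120 ≈ -0.900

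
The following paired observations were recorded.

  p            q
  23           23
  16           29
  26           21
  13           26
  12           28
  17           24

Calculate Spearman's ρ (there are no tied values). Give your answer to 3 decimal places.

Rank p: 5, 3, 6, 2, 1, 4
Rank q: 2, 6, 1, 4, 5, 3
d = rank(p) − rank(q): 3, -3, 5, -2, -4, 1; Σd² = 64
ρ = 1 − 6Σd² / [n(n²−1)] = 1 − 6×64 / (6×35) = 1 − 384/210 ≈ -0.829

-0.829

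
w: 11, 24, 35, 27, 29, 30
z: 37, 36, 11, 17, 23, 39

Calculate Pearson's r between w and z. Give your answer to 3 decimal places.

-0.591

n = 6, Σw = 156, Σz = 163, Σw² = 4392, Σz² = 5125, Σwz = 3952
nΣwz − ΣwΣz = 23712 − 25428 = -1716
nΣw² − (Σw)² = 26352 − 24336 = 2016; nΣz² − (Σz)² = 30750 − 26569 = 4181
r = -1716 / √(2016 × 4181) = -1716 / 2903.2561 ≈ -0.591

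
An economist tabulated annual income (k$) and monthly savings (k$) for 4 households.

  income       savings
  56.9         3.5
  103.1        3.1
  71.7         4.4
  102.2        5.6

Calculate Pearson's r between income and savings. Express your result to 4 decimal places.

n = 4, Σx = 333.9, Σy = 16.6, Σx² = 29452.95, Σy² = 72.58, Σxy = 1406.56
nΣxy − ΣxΣy = 5626.24 − 5542.74 = 83.5
nΣx² − (Σx)² = 117811.8 − 111489.21 = 6322.59; nΣy² − (Σy)² = 290.32 − 275.56 = 14.76
r = 83.5 / √(6322.59 × 14.76) = 83.5 / 305.4856 ≈ 0.2733

0.2733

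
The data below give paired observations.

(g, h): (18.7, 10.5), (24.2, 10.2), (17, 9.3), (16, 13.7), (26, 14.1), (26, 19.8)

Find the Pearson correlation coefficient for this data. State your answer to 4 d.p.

0.5329

n = 6, Σg = 127.9, Σh = 77.6, Σg² = 2832.33, Σh² = 1079.32, Σgh = 1701.89
nΣgh − ΣgΣh = 10211.34 − 9925.04 = 286.3
nΣg² − (Σg)² = 16993.98 − 16358.41 = 635.57; nΣh² − (Σh)² = 6475.92 − 6021.76 = 454.16
r = 286.3 / √(635.57 × 454.16) = 286.3 / 537.2620 ≈ 0.5329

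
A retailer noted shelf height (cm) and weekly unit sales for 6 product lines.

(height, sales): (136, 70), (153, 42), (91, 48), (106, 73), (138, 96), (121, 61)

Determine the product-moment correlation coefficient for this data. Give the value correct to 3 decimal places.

n = 6, Σx = 745, Σy = 390, Σx² = 95107, Σy² = 27234, Σxy = 48681
nΣxy − ΣxΣy = 292086 − 290550 = 1536
nΣx² − (Σx)² = 570642 − 555025 = 15617; nΣy² − (Σy)² = 163404 − 152100 = 11304
r = 1536 / √(15617 × 11304) = 1536 / 13286.6312 ≈ 0.116

0.116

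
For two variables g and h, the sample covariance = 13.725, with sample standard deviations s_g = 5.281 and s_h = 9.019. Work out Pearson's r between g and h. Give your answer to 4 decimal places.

r = Cov(g,h) / (s_g · s_h) = 13.725 / (5.281 × 9.019)
  = 13.725 / 47.6293 ≈ 0.2882

0.2882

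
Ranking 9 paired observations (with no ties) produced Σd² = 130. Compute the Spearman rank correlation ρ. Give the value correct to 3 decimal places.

ρ = 1 − 6Σd² / [n(n²−1)] = 1 − 6×130 / (9×80)
  = 1 − 780/720 = 1 − 1.0833 ≈ -0.083

-0.083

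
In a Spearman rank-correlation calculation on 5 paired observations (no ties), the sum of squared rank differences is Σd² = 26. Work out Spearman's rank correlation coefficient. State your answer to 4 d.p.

-0.3000

ρ = 1 − 6Σd² / [n(n²−1)] = 1 − 6×26 / (5×24)
  = 1 − 156/120 = 1 − 1.30000 ≈ -0.3000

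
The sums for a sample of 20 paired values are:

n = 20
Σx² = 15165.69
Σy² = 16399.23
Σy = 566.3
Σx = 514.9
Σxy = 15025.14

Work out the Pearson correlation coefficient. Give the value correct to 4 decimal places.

0.5343

r = (nΣxy − ΣxΣy) / √[(nΣx² − (Σx)²)(nΣy² − (Σy)²)]
Numerator: 20×15025.14 − 514.9×566.3 = 8914.93
Denominator: √[(303313.8 − 265122.01)(327984.6 − 320695.69)] = √[38191.79 × 7288.91] = 16684.6193
r = 8914.93 / 16684.6193 ≈ 0.5343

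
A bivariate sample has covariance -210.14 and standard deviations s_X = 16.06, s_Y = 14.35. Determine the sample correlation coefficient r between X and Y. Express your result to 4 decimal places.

-0.9118

r = Cov(X,Y) / (s_X · s_Y) = -210.14 / (16.06 × 14.35)
  = -210.14 / 230.4610 ≈ -0.9118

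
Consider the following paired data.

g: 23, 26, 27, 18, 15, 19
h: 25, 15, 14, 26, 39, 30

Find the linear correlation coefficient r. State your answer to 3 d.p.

n = 6, Σg = 128, Σh = 149, Σg² = 2844, Σh² = 4143, Σgh = 2966
nΣgh − ΣgΣh = 17796 − 19072 = -1276
nΣg² − (Σg)² = 17064 − 16384 = 680; nΣh² − (Σh)² = 24858 − 22201 = 2657
r = -1276 / √(680 × 2657) = -1276 / 1344.1577 ≈ -0.949

-0.949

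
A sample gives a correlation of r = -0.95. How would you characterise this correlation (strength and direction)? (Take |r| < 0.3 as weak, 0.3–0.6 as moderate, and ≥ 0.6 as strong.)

r = -0.95 < 0 so the relationship is negative.
|r| = 0.95, which falls in the strong range.

strong negative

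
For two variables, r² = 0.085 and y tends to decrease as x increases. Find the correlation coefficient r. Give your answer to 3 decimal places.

|r| = √0.085 = 0.292
The association is negative, so r = −0.292.

-0.292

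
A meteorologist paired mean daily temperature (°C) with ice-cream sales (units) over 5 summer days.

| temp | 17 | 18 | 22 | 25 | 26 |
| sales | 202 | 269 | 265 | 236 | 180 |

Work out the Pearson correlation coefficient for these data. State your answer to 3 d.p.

-0.314

n = 5, Σx = 108, Σy = 1152, Σx² = 2398, Σy² = 271486, Σxy = 24686
nΣxy − ΣxΣy = 123430 − 124416 = -986
nΣx² − (Σx)² = 11990 − 11664 = 326; nΣy² − (Σy)² = 1357430 − 1327104 = 30326
r = -986 / √(326 × 30326) = -986 / 3144.2449 ≈ -0.314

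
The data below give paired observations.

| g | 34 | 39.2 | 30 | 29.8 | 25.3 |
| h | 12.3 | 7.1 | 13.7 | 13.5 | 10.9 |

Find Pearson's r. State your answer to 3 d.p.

n = 5, Σg = 158.3, Σh = 57.5, Σg² = 5120.77, Σh² = 690.45, Σgh = 1785.59
nΣgh − ΣgΣh = 8927.95 − 9102.25 = -174.3
nΣg² − (Σg)² = 25603.85 − 25058.89 = 544.96; nΣh² − (Σh)² = 3452.25 − 3306.25 = 146
r = -174.3 / √(544.96 × 146) = -174.3 / 282.0712 ≈ -0.618

-0.618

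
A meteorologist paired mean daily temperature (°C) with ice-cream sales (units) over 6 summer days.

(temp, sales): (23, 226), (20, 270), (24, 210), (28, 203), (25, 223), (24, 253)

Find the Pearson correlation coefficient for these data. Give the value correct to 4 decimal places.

-0.8067

n = 6, Σx = 144, Σy = 1385, Σx² = 3490, Σy² = 323023, Σxy = 32969
nΣxy − ΣxΣy = 197814 − 199440 = -1626
nΣx² − (Σx)² = 20940 − 20736 = 204; nΣy² − (Σy)² = 1938138 − 1918225 = 19913
r = -1626 / √(204 × 19913) = -1626 / 2015.5029 ≈ -0.8067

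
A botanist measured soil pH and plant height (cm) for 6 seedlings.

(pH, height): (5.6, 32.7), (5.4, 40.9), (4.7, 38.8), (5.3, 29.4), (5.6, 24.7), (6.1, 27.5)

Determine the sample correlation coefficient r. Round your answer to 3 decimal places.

-0.616

n = 6, Σx = 32.7, Σy = 194, Σx² = 179.27, Σy² = 6478.24, Σxy = 1048.23
nΣxy − ΣxΣy = 6289.38 − 6343.8 = -54.42
nΣx² − (Σx)² = 1075.62 − 1069.29 = 6.33; nΣy² − (Σy)² = 38869.44 − 37636 = 1233.44
r = -54.42 / √(6.33 × 1233.44) = -54.42 / 88.3611 ≈ -0.616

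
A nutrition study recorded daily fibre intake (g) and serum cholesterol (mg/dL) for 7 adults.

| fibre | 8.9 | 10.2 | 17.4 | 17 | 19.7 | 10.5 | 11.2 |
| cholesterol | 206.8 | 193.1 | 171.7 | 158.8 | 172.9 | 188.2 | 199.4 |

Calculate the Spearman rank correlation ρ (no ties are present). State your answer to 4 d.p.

Rank fibre: 1, 2, 6, 5, 7, 3, 4
Rank cholesterol: 7, 5, 2, 1, 3, 4, 6
d = rank(fibre) − rank(cholesterol): -6, -3, 4, 4, 4, -1, -2; Σd² = 98
ρ = 1 − 6Σd² / [n(n²−1)] = 1 − 6×98 / (7×48) = 1 − 588/336 ≈ -0.7500

-0.7500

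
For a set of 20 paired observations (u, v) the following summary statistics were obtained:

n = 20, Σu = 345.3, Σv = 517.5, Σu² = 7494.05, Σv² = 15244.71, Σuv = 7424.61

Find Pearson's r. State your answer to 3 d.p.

r = (nΣuv − ΣuΣv) / √[(nΣu² − (Σu)²)(nΣv² − (Σv)²)]
Numerator: 20×7424.61 − 345.3×517.5 = -30200.55
Denominator: √[(149881 − 119232.09)(304894.2 − 267806.25)] = √[30648.91 × 37087.95] = 33715.0596
r = -30200.55 / 33715.0596 ≈ -0.896

-0.896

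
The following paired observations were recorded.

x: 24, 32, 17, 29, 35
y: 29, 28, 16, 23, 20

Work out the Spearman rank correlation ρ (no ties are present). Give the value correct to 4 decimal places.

0.1000

Rank x: 2, 4, 1, 3, 5
Rank y: 5, 4, 1, 3, 2
d = rank(x) − rank(y): -3, 0, 0, 0, 3; Σd² = 18
ρ = 1 − 6Σd² / [n(n²−1)] = 1 − 6×18 / (5×24) = 1 − 108/120 ≈ 0.1000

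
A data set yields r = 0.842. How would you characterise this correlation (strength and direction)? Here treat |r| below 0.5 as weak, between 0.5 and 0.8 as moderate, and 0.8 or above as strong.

strong positive

r = 0.842 > 0 so the relationship is positive.
|r| = 0.842, which falls in the strong range.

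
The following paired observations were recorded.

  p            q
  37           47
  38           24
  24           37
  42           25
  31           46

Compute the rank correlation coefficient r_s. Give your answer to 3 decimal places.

-0.500

Rank p: 3, 4, 1, 5, 2
Rank q: 5, 1, 3, 2, 4
d = rank(p) − rank(q): -2, 3, -2, 3, -2; Σd² = 30
ρ = 1 − 6Σd² / [n(n²−1)] = 1 − 6×30 / (5×24) = 1 − 180/120 ≈ -0.500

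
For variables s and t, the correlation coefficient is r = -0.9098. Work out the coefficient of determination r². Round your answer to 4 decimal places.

0.8277

r² = (-0.9098)² = 0.8277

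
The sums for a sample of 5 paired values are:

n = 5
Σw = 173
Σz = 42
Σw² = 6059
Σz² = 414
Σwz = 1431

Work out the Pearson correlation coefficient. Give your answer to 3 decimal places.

r = (nΣwz − ΣwΣz) / √[(nΣw² − (Σw)²)(nΣz² − (Σz)²)]
Numerator: 5×1431 − 173×42 = -111
Denominator: √[(30295 − 29929)(2070 − 1764)] = √[366 × 306] = 334.6580
r = -111 / 334.6580 ≈ -0.332

-0.332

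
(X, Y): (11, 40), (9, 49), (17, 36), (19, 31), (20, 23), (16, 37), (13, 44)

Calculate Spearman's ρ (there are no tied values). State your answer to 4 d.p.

Rank X: 2, 1, 5, 6, 7, 4, 3
Rank Y: 5, 7, 3, 2, 1, 4, 6
d = rank(X) − rank(Y): -3, -6, 2, 4, 6, 0, -3; Σd² = 110
ρ = 1 − 6Σd² / [n(n²−1)] = 1 − 6×110 / (7×48) = 1 − 660/336 ≈ -0.9643

-0.9643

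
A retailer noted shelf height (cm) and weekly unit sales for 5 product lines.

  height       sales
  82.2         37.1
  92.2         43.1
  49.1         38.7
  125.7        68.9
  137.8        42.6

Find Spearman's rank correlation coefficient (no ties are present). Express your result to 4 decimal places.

0.6000

Rank height: 2, 3, 1, 4, 5
Rank sales: 1, 4, 2, 5, 3
d = rank(height) − rank(sales): 1, -1, -1, -1, 2; Σd² = 8
ρ = 1 − 6Σd² / [n(n²−1)] = 1 − 6×8 / (5×24) = 1 − 48/120 ≈ 0.6000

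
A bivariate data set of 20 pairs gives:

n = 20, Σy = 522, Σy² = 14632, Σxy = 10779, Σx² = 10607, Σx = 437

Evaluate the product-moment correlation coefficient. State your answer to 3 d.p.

-0.607

r = (nΣxy − ΣxΣy) / √[(nΣx² − (Σx)²)(nΣy² − (Σy)²)]
Numerator: 20×10779 − 437×522 = -12534
Denominator: √[(212140 − 190969)(292640 − 272484)] = √[21171 × 20156] = 20657.2669
r = -12534 / 20657.2669 ≈ -0.607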